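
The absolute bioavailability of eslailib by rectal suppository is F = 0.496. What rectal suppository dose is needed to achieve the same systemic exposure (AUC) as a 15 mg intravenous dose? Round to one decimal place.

D_rectal = 30.2 mg

For equal systemic exposure: F × D_ev = D_iv
D_ev = D_iv / F = 15 / 0.496 = 30.2419 mg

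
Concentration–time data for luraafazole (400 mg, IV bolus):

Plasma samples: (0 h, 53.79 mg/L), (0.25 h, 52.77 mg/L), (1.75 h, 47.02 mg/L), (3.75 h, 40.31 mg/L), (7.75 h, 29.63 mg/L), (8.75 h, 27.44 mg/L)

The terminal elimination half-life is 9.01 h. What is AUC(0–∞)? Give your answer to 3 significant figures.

AUC = 701 mg/L·h

Trapezoidal AUC_0→8.75:
  [0→0.25]: (53.79+52.77)/2 × 0.25 = 13.32
  [0.25→1.75]: (52.77+47.02)/2 × 1.5 = 74.8425
  [1.75→3.75]: (47.02+40.31)/2 × 2 = 87.33
  [3.75→7.75]: (40.31+29.63)/2 × 4 = 139.88
  [7.75→8.75]: (29.63+27.44)/2 × 1 = 28.535
  Sum = 343.9075 mg/L·h
k_e = ln2 / t½ = 0.693147 / 9.01 = 0.0769 h^-1
Extrapolated tail: C_last / k_e = 27.44 / 0.0769 = 356.827
AUC_0→∞ = 343.9075 + 356.827 = 700.7345 mg/L·h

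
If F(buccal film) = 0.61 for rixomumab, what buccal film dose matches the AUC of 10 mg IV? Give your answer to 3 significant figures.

D_buccal = 16.4 mg

For equal systemic exposure: F × D_ev = D_iv
D_ev = D_iv / F = 10 / 0.61 = 16.3934 mg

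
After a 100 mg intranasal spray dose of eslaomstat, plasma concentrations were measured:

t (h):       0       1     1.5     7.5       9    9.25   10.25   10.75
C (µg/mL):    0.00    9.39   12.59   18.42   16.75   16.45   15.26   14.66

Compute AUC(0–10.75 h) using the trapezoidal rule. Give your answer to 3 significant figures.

AUC = 157 µg/mL·h

Trapezoidal AUC_0→10.75:
  [0→1]: (0.00+9.39)/2 × 1 = 4.695
  [1→1.5]: (9.39+12.59)/2 × 0.5 = 5.495
  [1.5→7.5]: (12.59+18.42)/2 × 6 = 93.03
  [7.5→9]: (18.42+16.75)/2 × 1.5 = 26.3775
  [9→9.25]: (16.75+16.45)/2 × 0.25 = 4.15
  [9.25→10.25]: (16.45+15.26)/2 × 1 = 15.855
  [10.25→10.75]: (15.26+14.66)/2 × 0.5 = 7.48
  Sum = 157.0825 µg/mL·h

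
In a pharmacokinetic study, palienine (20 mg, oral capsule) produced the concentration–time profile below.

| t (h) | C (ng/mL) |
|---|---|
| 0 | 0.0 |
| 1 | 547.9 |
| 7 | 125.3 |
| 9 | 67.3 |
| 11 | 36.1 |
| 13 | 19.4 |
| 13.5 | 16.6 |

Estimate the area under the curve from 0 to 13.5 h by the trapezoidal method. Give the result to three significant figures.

AUC = 2650 ng/mL·h

Trapezoidal AUC_0→13.5:
  [0→1]: (0.0+547.9)/2 × 1 = 273.95
  [1→7]: (547.9+125.3)/2 × 6 = 2019.6
  [7→9]: (125.3+67.3)/2 × 2 = 192.6
  [9→11]: (67.3+36.1)/2 × 2 = 103.4
  [11→13]: (36.1+19.4)/2 × 2 = 55.5
  [13→13.5]: (19.4+16.6)/2 × 0.5 = 9.0
  Sum = 2654.05 ng/mL·h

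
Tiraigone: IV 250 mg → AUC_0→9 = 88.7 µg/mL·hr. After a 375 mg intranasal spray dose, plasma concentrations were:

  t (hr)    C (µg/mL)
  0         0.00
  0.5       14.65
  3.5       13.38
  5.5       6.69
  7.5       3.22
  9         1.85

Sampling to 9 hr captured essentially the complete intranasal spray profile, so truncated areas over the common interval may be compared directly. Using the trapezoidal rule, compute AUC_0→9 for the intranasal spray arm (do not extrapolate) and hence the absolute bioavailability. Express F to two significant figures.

F = 0.60

Trapezoidal AUC_0→9 (intranasal spray):
  [0→0.5]: (0.00+14.65)/2 × 0.5 = 3.6625
  [0.5→3.5]: (14.65+13.38)/2 × 3 = 42.045
  [3.5→5.5]: (13.38+6.69)/2 × 2 = 20.07
  [5.5→7.5]: (6.69+3.22)/2 × 2 = 9.91
  [7.5→9]: (3.22+1.85)/2 × 1.5 = 3.8025
  Sum = 79.49 µg/mL·hr
F = (AUC_ev/D_ev)/(AUC_iv/D_iv) = (79.49/375)/(88.7/250) = 0.211973/0.3548 = 0.5974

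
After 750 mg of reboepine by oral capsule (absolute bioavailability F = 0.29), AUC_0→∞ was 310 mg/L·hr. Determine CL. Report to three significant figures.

CL = F × Dose / AUC_0→∞
   = 0.29 × 750 / 310 = 0.701613 L/hr

CL = 0.702 L/hr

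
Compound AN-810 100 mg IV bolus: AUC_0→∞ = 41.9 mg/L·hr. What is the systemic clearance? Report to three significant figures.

CL = Dose_iv / AUC_0→∞
   = 100 / 41.9 = 2.38663 L/hr

CL = 2.39 L/hr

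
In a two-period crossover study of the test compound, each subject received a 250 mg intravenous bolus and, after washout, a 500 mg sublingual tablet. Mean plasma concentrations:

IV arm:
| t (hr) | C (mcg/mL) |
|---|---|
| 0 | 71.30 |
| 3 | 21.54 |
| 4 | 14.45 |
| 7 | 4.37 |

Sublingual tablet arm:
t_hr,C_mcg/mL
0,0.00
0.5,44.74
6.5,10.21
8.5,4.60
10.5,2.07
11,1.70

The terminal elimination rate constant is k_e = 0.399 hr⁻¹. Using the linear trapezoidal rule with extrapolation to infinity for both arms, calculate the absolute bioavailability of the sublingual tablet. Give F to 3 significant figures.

Trapezoidal AUC_0→7 (IV):
  [0→3]: (71.30+21.54)/2 × 3 = 139.26
  [3→4]: (21.54+14.45)/2 × 1 = 17.995
  [4→7]: (14.45+4.37)/2 × 3 = 28.23
  Sum = 185.485 mcg/mL·hr
IV tail: 4.37/0.399 = 10.952; AUC_iv,0→∞ = 185.485 + 10.952 = 196.437 mcg/mL·hr
Trapezoidal AUC_0→11 (sublingual tablet):
  [0→0.5]: (0.00+44.74)/2 × 0.5 = 11.185
  [0.5→6.5]: (44.74+10.21)/2 × 6 = 164.85
  [6.5→8.5]: (10.21+4.60)/2 × 2 = 14.81
  [8.5→10.5]: (4.60+2.07)/2 × 2 = 6.67
  [10.5→11]: (2.07+1.70)/2 × 0.5 = 0.9425
  Sum = 198.4575 mcg/mL·hr
sublingual tablet tail: 1.70/0.399 = 4.261; AUC_ev,0→∞ = 198.4575 + 4.261 = 202.7185 mcg/mL·hr
F = (AUC_ev/D_ev)/(AUC_iv/D_iv) = (202.7185/500)/(196.437/250) = 0.405437/0.785748 = 0.5160

F = 0.516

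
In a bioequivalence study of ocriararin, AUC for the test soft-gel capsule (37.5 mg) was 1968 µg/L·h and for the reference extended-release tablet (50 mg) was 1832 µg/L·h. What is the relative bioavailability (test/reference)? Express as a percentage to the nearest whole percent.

F_rel = 143%

F_rel = (AUC_test/D_test) / (AUC_ref/D_ref)
      = (1968/37.5) / (1832/50)
      = 52.48 / 36.64 = 1.4323 = 143.23%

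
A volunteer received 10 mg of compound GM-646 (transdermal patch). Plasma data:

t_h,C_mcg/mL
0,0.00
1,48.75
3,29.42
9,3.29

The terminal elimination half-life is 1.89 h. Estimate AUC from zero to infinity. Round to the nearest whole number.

AUC = 210 mcg/mL·h

Trapezoidal AUC_0→9:
  [0→1]: (0.00+48.75)/2 × 1 = 24.375
  [1→3]: (48.75+29.42)/2 × 2 = 78.17
  [3→9]: (29.42+3.29)/2 × 6 = 98.13
  Sum = 200.675 mcg/mL·h
k_e = ln2 / t½ = 0.693147 / 1.89 = 0.3667 h^-1
Extrapolated tail: C_last / k_e = 3.29 / 0.3667 = 8.972
AUC_0→∞ = 200.675 + 8.972 = 209.647 mcg/mL·h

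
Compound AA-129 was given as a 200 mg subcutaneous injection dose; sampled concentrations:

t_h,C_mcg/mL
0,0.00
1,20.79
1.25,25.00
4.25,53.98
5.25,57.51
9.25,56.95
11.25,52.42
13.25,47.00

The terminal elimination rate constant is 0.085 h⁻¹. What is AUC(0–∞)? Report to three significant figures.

AUC = 1180 mcg/mL·h

Trapezoidal AUC_0→13.25:
  [0→1]: (0.00+20.79)/2 × 1 = 10.395
  [1→1.25]: (20.79+25.00)/2 × 0.25 = 5.72375
  [1.25→4.25]: (25.00+53.98)/2 × 3 = 118.47
  [4.25→5.25]: (53.98+57.51)/2 × 1 = 55.745
  [5.25→9.25]: (57.51+56.95)/2 × 4 = 228.92
  [9.25→11.25]: (56.95+52.42)/2 × 2 = 109.37
  [11.25→13.25]: (52.42+47.00)/2 × 2 = 99.42
  Sum = 628.04375 mcg/mL·h
Extrapolated tail: C_last / k_e = 47.00 / 0.085 = 552.941
AUC_0→∞ = 628.04375 + 552.941 = 1180.98475 mcg/mL·h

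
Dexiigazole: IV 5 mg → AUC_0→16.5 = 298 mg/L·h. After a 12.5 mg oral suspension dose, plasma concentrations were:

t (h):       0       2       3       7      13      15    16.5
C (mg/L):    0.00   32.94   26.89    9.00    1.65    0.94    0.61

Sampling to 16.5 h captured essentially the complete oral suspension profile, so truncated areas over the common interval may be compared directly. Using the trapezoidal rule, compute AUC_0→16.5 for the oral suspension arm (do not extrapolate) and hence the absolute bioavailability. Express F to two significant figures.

F = 0.23

Trapezoidal AUC_0→16.5 (oral suspension):
  [0→2]: (0.00+32.94)/2 × 2 = 32.94
  [2→3]: (32.94+26.89)/2 × 1 = 29.915
  [3→7]: (26.89+9.00)/2 × 4 = 71.78
  [7→13]: (9.00+1.65)/2 × 6 = 31.95
  [13→15]: (1.65+0.94)/2 × 2 = 2.59
  [15→16.5]: (0.94+0.61)/2 × 1.5 = 1.1625
  Sum = 170.3375 mg/L·h
F = (AUC_ev/D_ev)/(AUC_iv/D_iv) = (170.3375/12.5)/(298/5) = 13.627/59.6 = 0.2286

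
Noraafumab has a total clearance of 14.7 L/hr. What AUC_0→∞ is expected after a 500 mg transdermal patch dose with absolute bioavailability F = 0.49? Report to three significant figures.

AUC = 16.7 mg/L·hr

AUC_0→∞ = F × Dose / CL
        = 0.49 × 500 / 14.7 = 16.6667 mg/L·hr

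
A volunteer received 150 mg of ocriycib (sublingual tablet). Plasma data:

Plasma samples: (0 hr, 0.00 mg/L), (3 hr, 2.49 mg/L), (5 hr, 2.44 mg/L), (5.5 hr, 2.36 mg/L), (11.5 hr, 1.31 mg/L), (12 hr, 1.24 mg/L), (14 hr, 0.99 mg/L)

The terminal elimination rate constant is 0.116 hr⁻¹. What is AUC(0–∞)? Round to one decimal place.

AUC = 32.3 mg/L·hr

Trapezoidal AUC_0→14:
  [0→3]: (0.00+2.49)/2 × 3 = 3.735
  [3→5]: (2.49+2.44)/2 × 2 = 4.93
  [5→5.5]: (2.44+2.36)/2 × 0.5 = 1.2
  [5.5→11.5]: (2.36+1.31)/2 × 6 = 11.01
  [11.5→12]: (1.31+1.24)/2 × 0.5 = 0.6375
  [12→14]: (1.24+0.99)/2 × 2 = 2.23
  Sum = 23.7425 mg/L·hr
Extrapolated tail: C_last / k_e = 0.99 / 0.116 = 8.534
AUC_0→∞ = 23.7425 + 8.534 = 32.2765 mg/L·hr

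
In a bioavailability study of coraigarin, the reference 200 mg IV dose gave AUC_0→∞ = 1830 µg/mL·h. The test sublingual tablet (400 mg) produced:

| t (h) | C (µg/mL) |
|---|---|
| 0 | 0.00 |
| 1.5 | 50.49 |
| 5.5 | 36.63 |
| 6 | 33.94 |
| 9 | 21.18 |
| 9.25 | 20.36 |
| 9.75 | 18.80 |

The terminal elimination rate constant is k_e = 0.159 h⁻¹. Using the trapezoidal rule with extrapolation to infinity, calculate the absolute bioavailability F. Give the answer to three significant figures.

F = 0.122

Trapezoidal AUC_0→9.75 (sublingual tablet):
  [0→1.5]: (0.00+50.49)/2 × 1.5 = 37.8675
  [1.5→5.5]: (50.49+36.63)/2 × 4 = 174.24
  [5.5→6]: (36.63+33.94)/2 × 0.5 = 17.6425
  [6→9]: (33.94+21.18)/2 × 3 = 82.68
  [9→9.25]: (21.18+20.36)/2 × 0.25 = 5.1925
  [9.25→9.75]: (20.36+18.80)/2 × 0.5 = 9.79
  Sum = 327.4125 µg/mL·h
Tail: C_last/k_e = 18.80/0.159 = 118.239
AUC_0→∞ (sublingual tablet) = 327.4125 + 118.239 = 445.6515 µg/mL·h
F = (AUC_ev/D_ev)/(AUC_iv/D_iv) = (445.6515/400)/(1830/200) = 1.11413/9.15 = 0.1218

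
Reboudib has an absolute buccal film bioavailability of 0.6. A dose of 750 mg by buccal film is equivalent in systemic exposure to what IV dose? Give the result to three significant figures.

D_iv = 450 mg

Systemic exposure from an extravascular dose = F × D_ev, so the equivalent IV dose is F × D_ev.
D_iv = F × D_ev = 0.6 × 750 = 450 mg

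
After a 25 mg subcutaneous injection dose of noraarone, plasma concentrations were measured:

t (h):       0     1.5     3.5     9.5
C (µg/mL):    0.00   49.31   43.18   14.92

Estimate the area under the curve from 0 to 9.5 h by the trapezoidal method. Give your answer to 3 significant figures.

Trapezoidal AUC_0→9.5:
  [0→1.5]: (0.00+49.31)/2 × 1.5 = 36.9825
  [1.5→3.5]: (49.31+43.18)/2 × 2 = 92.49
  [3.5→9.5]: (43.18+14.92)/2 × 6 = 174.3
  Sum = 303.7725 µg/mL·h

AUC = 304 µg/mL·h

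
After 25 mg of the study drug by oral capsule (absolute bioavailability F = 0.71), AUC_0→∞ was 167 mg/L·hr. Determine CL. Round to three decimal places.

CL = 0.106 L/hr

CL = F × Dose / AUC_0→∞
   = 0.71 × 25 / 167 = 0.106287 L/hr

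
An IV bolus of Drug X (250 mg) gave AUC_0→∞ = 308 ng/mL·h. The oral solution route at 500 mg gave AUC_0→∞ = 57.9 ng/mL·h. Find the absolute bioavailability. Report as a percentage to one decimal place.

F = 9.4%

F = (AUC_ev / D_ev) / (AUC_iv / D_iv)
  = (57.9/500) / (308/250)
  = 0.1158 / 1.232 = 0.0940
  = 9.40%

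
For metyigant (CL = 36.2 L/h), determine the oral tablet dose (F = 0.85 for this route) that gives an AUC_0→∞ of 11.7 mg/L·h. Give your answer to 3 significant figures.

Dose = CL × AUC_0→∞ / F
     = 36.2 × 11.7 / 0.85 = 498.282 mg

Dose = 498 mg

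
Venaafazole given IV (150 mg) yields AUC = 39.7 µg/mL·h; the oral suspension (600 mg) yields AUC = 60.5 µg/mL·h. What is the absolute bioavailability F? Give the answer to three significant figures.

F = 0.381

F = (AUC_ev / D_ev) / (AUC_iv / D_iv)
  = (60.5/600) / (39.7/150)
  = 0.100833 / 0.264667 = 0.3810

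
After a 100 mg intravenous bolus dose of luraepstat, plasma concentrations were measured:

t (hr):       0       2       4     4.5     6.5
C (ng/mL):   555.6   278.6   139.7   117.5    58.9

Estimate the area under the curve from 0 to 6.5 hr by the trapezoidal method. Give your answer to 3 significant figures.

Trapezoidal AUC_0→6.5:
  [0→2]: (555.6+278.6)/2 × 2 = 834.2
  [2→4]: (278.6+139.7)/2 × 2 = 418.3
  [4→4.5]: (139.7+117.5)/2 × 0.5 = 64.3
  [4.5→6.5]: (117.5+58.9)/2 × 2 = 176.4
  Sum = 1493.2 ng/mL·hr

AUC = 1490 ng/mL·hr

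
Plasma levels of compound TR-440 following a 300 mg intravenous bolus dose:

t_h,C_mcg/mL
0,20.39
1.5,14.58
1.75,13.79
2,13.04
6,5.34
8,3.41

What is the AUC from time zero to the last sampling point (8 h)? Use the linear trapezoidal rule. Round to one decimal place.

Trapezoidal AUC_0→8:
  [0→1.5]: (20.39+14.58)/2 × 1.5 = 26.2275
  [1.5→1.75]: (14.58+13.79)/2 × 0.25 = 3.54625
  [1.75→2]: (13.79+13.04)/2 × 0.25 = 3.35375
  [2→6]: (13.04+5.34)/2 × 4 = 36.76
  [6→8]: (5.34+3.41)/2 × 2 = 8.75
  Sum = 78.6375 mcg/mL·h

AUC = 78.6 mcg/mL·h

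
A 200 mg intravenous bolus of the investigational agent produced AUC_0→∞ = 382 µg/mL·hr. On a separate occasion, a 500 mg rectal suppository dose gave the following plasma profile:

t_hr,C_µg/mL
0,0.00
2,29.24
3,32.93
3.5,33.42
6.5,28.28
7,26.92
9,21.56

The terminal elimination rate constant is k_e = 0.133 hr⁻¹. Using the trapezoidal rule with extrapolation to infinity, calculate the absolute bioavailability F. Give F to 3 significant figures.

F = 0.412

Trapezoidal AUC_0→9 (rectal suppository):
  [0→2]: (0.00+29.24)/2 × 2 = 29.24
  [2→3]: (29.24+32.93)/2 × 1 = 31.085
  [3→3.5]: (32.93+33.42)/2 × 0.5 = 16.5875
  [3.5→6.5]: (33.42+28.28)/2 × 3 = 92.55
  [6.5→7]: (28.28+26.92)/2 × 0.5 = 13.8
  [7→9]: (26.92+21.56)/2 × 2 = 48.48
  Sum = 231.7425 µg/mL·hr
Tail: C_last/k_e = 21.56/0.133 = 162.105
AUC_0→∞ (rectal suppository) = 231.7425 + 162.105 = 393.8475 µg/mL·hr
F = (AUC_ev/D_ev)/(AUC_iv/D_iv) = (393.8475/500)/(382/200) = 0.787695/1.91 = 0.4124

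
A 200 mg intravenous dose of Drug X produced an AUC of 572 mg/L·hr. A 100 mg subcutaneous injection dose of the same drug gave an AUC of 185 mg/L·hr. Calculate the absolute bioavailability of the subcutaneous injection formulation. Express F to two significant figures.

F = (AUC_ev / D_ev) / (AUC_iv / D_iv)
  = (185/100) / (572/200)
  = 1.85 / 2.86 = 0.6469

F = 0.65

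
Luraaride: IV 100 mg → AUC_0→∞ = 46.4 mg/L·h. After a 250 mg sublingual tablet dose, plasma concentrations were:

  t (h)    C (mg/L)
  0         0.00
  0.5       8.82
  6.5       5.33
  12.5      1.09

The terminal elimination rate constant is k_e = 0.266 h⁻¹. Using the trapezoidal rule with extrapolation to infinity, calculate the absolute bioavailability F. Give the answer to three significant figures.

Trapezoidal AUC_0→12.5 (sublingual tablet):
  [0→0.5]: (0.00+8.82)/2 × 0.5 = 2.205
  [0.5→6.5]: (8.82+5.33)/2 × 6 = 42.45
  [6.5→12.5]: (5.33+1.09)/2 × 6 = 19.26
  Sum = 63.915 mg/L·h
Tail: C_last/k_e = 1.09/0.266 = 4.098
AUC_0→∞ (sublingual tablet) = 63.915 + 4.098 = 68.013 mg/L·h
F = (AUC_ev/D_ev)/(AUC_iv/D_iv) = (68.013/250)/(46.4/100) = 0.272052/0.464 = 0.5863

F = 0.586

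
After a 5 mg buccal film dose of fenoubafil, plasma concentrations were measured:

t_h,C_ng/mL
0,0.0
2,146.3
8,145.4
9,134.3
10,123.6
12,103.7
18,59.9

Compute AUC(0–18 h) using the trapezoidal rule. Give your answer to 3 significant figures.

Trapezoidal AUC_0→18:
  [0→2]: (0.0+146.3)/2 × 2 = 146.3
  [2→8]: (146.3+145.4)/2 × 6 = 875.1
  [8→9]: (145.4+134.3)/2 × 1 = 139.85
  [9→10]: (134.3+123.6)/2 × 1 = 128.95
  [10→12]: (123.6+103.7)/2 × 2 = 227.3
  [12→18]: (103.7+59.9)/2 × 6 = 490.8
  Sum = 2008.3 ng/mL·h

AUC = 2010 ng/mL·h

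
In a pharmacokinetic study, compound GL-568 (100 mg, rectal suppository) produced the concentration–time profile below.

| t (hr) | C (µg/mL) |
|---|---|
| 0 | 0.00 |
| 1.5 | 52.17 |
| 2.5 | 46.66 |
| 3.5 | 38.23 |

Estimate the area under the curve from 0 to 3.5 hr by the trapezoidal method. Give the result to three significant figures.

Trapezoidal AUC_0→3.5:
  [0→1.5]: (0.00+52.17)/2 × 1.5 = 39.1275
  [1.5→2.5]: (52.17+46.66)/2 × 1 = 49.415
  [2.5→3.5]: (46.66+38.23)/2 × 1 = 42.445
  Sum = 130.9875 µg/mL·hr

AUC = 131 µg/mL·hr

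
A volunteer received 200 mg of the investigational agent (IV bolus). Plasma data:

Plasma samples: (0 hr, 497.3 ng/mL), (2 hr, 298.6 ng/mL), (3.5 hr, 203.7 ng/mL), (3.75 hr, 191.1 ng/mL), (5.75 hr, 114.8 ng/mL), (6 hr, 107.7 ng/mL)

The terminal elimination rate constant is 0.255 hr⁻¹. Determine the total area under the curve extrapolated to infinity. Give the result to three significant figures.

Trapezoidal AUC_0→6:
  [0→2]: (497.3+298.6)/2 × 2 = 795.9
  [2→3.5]: (298.6+203.7)/2 × 1.5 = 376.725
  [3.5→3.75]: (203.7+191.1)/2 × 0.25 = 49.35
  [3.75→5.75]: (191.1+114.8)/2 × 2 = 305.9
  [5.75→6]: (114.8+107.7)/2 × 0.25 = 27.8125
  Sum = 1555.6875 ng/mL·hr
Extrapolated tail: C_last / k_e = 107.7 / 0.255 = 422.353
AUC_0→∞ = 1555.6875 + 422.353 = 1978.0405 ng/mL·hr

AUC = 1980 ng/mL·hr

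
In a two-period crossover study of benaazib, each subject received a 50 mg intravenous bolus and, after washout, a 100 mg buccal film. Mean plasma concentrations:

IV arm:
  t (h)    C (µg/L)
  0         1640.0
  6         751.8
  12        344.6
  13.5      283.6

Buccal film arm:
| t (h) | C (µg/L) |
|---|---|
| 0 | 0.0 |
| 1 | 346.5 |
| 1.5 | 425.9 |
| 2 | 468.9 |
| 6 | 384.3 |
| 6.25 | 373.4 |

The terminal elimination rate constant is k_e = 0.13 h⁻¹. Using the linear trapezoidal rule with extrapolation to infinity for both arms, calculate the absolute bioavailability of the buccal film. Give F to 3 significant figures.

Trapezoidal AUC_0→13.5 (IV):
  [0→6]: (1640.0+751.8)/2 × 6 = 7175.4
  [6→12]: (751.8+344.6)/2 × 6 = 3289.2
  [12→13.5]: (344.6+283.6)/2 × 1.5 = 471.15
  Sum = 10935.75 µg/L·h
IV tail: 283.6/0.13 = 2181.538; AUC_iv,0→∞ = 10935.75 + 2181.538 = 13117.288 µg/L·h
Trapezoidal AUC_0→6.25 (buccal film):
  [0→1]: (0.0+346.5)/2 × 1 = 173.25
  [1→1.5]: (346.5+425.9)/2 × 0.5 = 193.1
  [1.5→2]: (425.9+468.9)/2 × 0.5 = 223.7
  [2→6]: (468.9+384.3)/2 × 4 = 1706.4
  [6→6.25]: (384.3+373.4)/2 × 0.25 = 94.7125
  Sum = 2391.1625 µg/L·h
buccal film tail: 373.4/0.13 = 2872.308; AUC_ev,0→∞ = 2391.1625 + 2872.308 = 5263.4705 µg/L·h
F = (AUC_ev/D_ev)/(AUC_iv/D_iv) = (5263.4705/100)/(13117.288/50) = 52.634705/262.34576 = 0.2006

F = 0.201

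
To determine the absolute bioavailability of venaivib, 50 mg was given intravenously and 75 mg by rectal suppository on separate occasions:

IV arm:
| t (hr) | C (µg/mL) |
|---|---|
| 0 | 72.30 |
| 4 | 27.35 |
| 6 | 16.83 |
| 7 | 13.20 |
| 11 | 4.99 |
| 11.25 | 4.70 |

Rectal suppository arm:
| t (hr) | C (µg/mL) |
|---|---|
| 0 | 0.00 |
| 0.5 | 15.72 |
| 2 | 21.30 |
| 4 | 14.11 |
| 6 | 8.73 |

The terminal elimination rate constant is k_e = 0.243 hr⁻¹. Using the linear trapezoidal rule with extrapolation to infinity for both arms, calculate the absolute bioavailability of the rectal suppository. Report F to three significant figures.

F = 0.266

Trapezoidal AUC_0→11.25 (IV):
  [0→4]: (72.30+27.35)/2 × 4 = 199.3
  [4→6]: (27.35+16.83)/2 × 2 = 44.18
  [6→7]: (16.83+13.20)/2 × 1 = 15.015
  [7→11]: (13.20+4.99)/2 × 4 = 36.38
  [11→11.25]: (4.99+4.70)/2 × 0.25 = 1.21125
  Sum = 296.08625 µg/mL·hr
IV tail: 4.70/0.243 = 19.342; AUC_iv,0→∞ = 296.08625 + 19.342 = 315.42825 µg/mL·hr
Trapezoidal AUC_0→6 (rectal suppository):
  [0→0.5]: (0.00+15.72)/2 × 0.5 = 3.93
  [0.5→2]: (15.72+21.30)/2 × 1.5 = 27.765
  [2→4]: (21.30+14.11)/2 × 2 = 35.41
  [4→6]: (14.11+8.73)/2 × 2 = 22.84
  Sum = 89.945 µg/mL·hr
rectal suppository tail: 8.73/0.243 = 35.926; AUC_ev,0→∞ = 89.945 + 35.926 = 125.871 µg/mL·hr
F = (AUC_ev/D_ev)/(AUC_iv/D_iv) = (125.871/75)/(315.42825/50) = 1.67828/6.308565 = 0.2660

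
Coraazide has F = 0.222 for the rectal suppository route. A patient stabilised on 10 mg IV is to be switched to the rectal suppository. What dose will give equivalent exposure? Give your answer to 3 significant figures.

D_rectal = 45.0 mg

For equal systemic exposure: F × D_ev = D_iv
D_ev = D_iv / F = 10 / 0.222 = 45.045 mg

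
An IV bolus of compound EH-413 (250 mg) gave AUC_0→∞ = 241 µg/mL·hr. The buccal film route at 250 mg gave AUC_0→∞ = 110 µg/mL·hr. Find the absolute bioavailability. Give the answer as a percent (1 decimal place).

F = 45.6%

F = (AUC_ev / D_ev) / (AUC_iv / D_iv)
  = (110/250) / (241/250)
  = 0.44 / 0.964 = 0.4564
  = 45.64%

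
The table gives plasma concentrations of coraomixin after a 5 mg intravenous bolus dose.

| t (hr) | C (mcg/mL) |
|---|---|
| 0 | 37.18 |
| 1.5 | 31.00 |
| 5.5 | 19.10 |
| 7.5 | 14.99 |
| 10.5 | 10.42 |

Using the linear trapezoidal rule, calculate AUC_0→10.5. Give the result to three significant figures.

AUC = 224 mcg/mL·hr

Trapezoidal AUC_0→10.5:
  [0→1.5]: (37.18+31.00)/2 × 1.5 = 51.135
  [1.5→5.5]: (31.00+19.10)/2 × 4 = 100.2
  [5.5→7.5]: (19.10+14.99)/2 × 2 = 34.09
  [7.5→10.5]: (14.99+10.42)/2 × 3 = 38.115
  Sum = 223.54 mcg/mL·hr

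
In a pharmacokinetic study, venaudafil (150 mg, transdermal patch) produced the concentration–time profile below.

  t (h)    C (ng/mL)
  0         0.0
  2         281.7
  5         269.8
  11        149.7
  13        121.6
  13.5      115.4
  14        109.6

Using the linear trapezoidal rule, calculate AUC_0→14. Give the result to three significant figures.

Trapezoidal AUC_0→14:
  [0→2]: (0.0+281.7)/2 × 2 = 281.7
  [2→5]: (281.7+269.8)/2 × 3 = 827.25
  [5→11]: (269.8+149.7)/2 × 6 = 1258.5
  [11→13]: (149.7+121.6)/2 × 2 = 271.3
  [13→13.5]: (121.6+115.4)/2 × 0.5 = 59.25
  [13.5→14]: (115.4+109.6)/2 × 0.5 = 56.25
  Sum = 2754.25 ng/mL·h

AUC = 2750 ng/mL·h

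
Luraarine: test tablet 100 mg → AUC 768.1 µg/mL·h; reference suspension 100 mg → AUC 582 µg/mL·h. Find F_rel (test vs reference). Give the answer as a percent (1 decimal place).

F_rel = (AUC_test/D_test) / (AUC_ref/D_ref)
      = (768.1/100) / (582/100)
      = 7.681 / 5.82 = 1.3198 = 131.98%

F_rel = 132.0%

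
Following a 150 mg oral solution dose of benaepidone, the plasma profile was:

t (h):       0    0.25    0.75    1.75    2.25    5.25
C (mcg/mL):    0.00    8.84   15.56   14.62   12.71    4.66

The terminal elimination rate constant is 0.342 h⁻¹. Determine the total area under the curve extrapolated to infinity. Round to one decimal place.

Trapezoidal AUC_0→5.25:
  [0→0.25]: (0.00+8.84)/2 × 0.25 = 1.105
  [0.25→0.75]: (8.84+15.56)/2 × 0.5 = 6.1
  [0.75→1.75]: (15.56+14.62)/2 × 1 = 15.09
  [1.75→2.25]: (14.62+12.71)/2 × 0.5 = 6.8325
  [2.25→5.25]: (12.71+4.66)/2 × 3 = 26.055
  Sum = 55.1825 mcg/mL·h
Extrapolated tail: C_last / k_e = 4.66 / 0.342 = 13.626
AUC_0→∞ = 55.1825 + 13.626 = 68.8085 mcg/mL·h

AUC = 68.8 mcg/mL·h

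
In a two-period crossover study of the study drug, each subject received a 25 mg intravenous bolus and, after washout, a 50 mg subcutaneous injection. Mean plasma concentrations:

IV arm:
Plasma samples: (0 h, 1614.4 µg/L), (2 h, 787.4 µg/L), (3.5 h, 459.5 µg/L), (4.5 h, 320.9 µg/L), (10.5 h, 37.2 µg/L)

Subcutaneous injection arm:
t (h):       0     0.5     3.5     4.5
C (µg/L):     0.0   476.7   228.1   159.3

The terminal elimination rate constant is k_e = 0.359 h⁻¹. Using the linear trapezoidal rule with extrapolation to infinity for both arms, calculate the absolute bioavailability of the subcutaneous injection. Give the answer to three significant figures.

Trapezoidal AUC_0→10.5 (IV):
  [0→2]: (1614.4+787.4)/2 × 2 = 2401.8
  [2→3.5]: (787.4+459.5)/2 × 1.5 = 935.175
  [3.5→4.5]: (459.5+320.9)/2 × 1 = 390.2
  [4.5→10.5]: (320.9+37.2)/2 × 6 = 1074.3
  Sum = 4801.475 µg/L·h
IV tail: 37.2/0.359 = 103.621; AUC_iv,0→∞ = 4801.475 + 103.621 = 4905.096 µg/L·h
Trapezoidal AUC_0→4.5 (subcutaneous injection):
  [0→0.5]: (0.0+476.7)/2 × 0.5 = 119.175
  [0.5→3.5]: (476.7+228.1)/2 × 3 = 1057.2
  [3.5→4.5]: (228.1+159.3)/2 × 1 = 193.7
  Sum = 1370.075 µg/L·h
subcutaneous injection tail: 159.3/0.359 = 443.733; AUC_ev,0→∞ = 1370.075 + 443.733 = 1813.808 µg/L·h
F = (AUC_ev/D_ev)/(AUC_iv/D_iv) = (1813.808/50)/(4905.096/25) = 36.27616/196.20384 = 0.1849

F = 0.185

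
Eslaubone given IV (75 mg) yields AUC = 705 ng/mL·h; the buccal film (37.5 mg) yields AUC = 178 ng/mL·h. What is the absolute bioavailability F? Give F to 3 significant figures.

F = (AUC_ev / D_ev) / (AUC_iv / D_iv)
  = (178/37.5) / (705/75)
  = 4.74667 / 9.4 = 0.5050

F = 0.505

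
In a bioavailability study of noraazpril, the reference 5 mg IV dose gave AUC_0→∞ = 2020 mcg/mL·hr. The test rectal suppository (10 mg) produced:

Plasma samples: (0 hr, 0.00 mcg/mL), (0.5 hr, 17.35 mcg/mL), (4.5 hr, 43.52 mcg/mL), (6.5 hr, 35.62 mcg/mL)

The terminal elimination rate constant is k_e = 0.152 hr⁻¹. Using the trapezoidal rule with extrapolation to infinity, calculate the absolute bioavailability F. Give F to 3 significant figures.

Trapezoidal AUC_0→6.5 (rectal suppository):
  [0→0.5]: (0.00+17.35)/2 × 0.5 = 4.3375
  [0.5→4.5]: (17.35+43.52)/2 × 4 = 121.74
  [4.5→6.5]: (43.52+35.62)/2 × 2 = 79.14
  Sum = 205.2175 mcg/mL·hr
Tail: C_last/k_e = 35.62/0.152 = 234.342
AUC_0→∞ (rectal suppository) = 205.2175 + 234.342 = 439.5595 mcg/mL·hr
F = (AUC_ev/D_ev)/(AUC_iv/D_iv) = (439.5595/10)/(2020/5) = 43.95595/404 = 0.1088

F = 0.109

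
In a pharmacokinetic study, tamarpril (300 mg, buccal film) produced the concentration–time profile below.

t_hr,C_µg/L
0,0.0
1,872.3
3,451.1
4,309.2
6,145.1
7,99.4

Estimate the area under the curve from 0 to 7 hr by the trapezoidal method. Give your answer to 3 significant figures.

Trapezoidal AUC_0→7:
  [0→1]: (0.0+872.3)/2 × 1 = 436.15
  [1→3]: (872.3+451.1)/2 × 2 = 1323.4
  [3→4]: (451.1+309.2)/2 × 1 = 380.15
  [4→6]: (309.2+145.1)/2 × 2 = 454.3
  [6→7]: (145.1+99.4)/2 × 1 = 122.25
  Sum = 2716.25 µg/L·hr

AUC = 2720 µg/L·hr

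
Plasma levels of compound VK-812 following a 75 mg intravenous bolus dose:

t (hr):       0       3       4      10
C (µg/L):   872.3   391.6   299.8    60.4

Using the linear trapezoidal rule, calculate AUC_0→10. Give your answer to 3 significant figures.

Trapezoidal AUC_0→10:
  [0→3]: (872.3+391.6)/2 × 3 = 1895.85
  [3→4]: (391.6+299.8)/2 × 1 = 345.7
  [4→10]: (299.8+60.4)/2 × 6 = 1080.6
  Sum = 3322.15 µg/L·hr

AUC = 3320 µg/L·hr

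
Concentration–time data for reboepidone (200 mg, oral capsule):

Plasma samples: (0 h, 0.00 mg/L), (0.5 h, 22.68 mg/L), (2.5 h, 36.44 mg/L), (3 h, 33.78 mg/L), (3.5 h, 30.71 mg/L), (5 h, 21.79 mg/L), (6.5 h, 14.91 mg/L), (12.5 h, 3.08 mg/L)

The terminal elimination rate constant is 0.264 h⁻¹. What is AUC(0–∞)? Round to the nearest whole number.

Trapezoidal AUC_0→12.5:
  [0→0.5]: (0.00+22.68)/2 × 0.5 = 5.67
  [0.5→2.5]: (22.68+36.44)/2 × 2 = 59.12
  [2.5→3]: (36.44+33.78)/2 × 0.5 = 17.555
  [3→3.5]: (33.78+30.71)/2 × 0.5 = 16.1225
  [3.5→5]: (30.71+21.79)/2 × 1.5 = 39.375
  [5→6.5]: (21.79+14.91)/2 × 1.5 = 27.525
  [6.5→12.5]: (14.91+3.08)/2 × 6 = 53.97
  Sum = 219.3375 mg/L·h
Extrapolated tail: C_last / k_e = 3.08 / 0.264 = 11.667
AUC_0→∞ = 219.3375 + 11.667 = 231.0045 mg/L·h

AUC = 231 mg/L·h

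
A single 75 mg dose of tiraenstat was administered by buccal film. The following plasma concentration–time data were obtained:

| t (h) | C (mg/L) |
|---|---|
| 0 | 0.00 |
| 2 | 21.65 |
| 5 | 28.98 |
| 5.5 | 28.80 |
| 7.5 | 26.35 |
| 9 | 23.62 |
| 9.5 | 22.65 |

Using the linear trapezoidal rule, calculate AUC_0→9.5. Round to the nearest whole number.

Trapezoidal AUC_0→9.5:
  [0→2]: (0.00+21.65)/2 × 2 = 21.65
  [2→5]: (21.65+28.98)/2 × 3 = 75.945
  [5→5.5]: (28.98+28.80)/2 × 0.5 = 14.445
  [5.5→7.5]: (28.80+26.35)/2 × 2 = 55.15
  [7.5→9]: (26.35+23.62)/2 × 1.5 = 37.4775
  [9→9.5]: (23.62+22.65)/2 × 0.5 = 11.5675
  Sum = 216.235 mg/L·h

AUC = 216 mg/L·h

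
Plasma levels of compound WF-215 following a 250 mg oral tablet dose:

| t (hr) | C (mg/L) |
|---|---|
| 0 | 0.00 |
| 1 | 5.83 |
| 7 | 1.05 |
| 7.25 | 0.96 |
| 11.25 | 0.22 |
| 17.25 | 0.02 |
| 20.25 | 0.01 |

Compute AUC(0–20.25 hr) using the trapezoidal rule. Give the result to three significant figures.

Trapezoidal AUC_0→20.25:
  [0→1]: (0.00+5.83)/2 × 1 = 2.915
  [1→7]: (5.83+1.05)/2 × 6 = 20.64
  [7→7.25]: (1.05+0.96)/2 × 0.25 = 0.25125
  [7.25→11.25]: (0.96+0.22)/2 × 4 = 2.36
  [11.25→17.25]: (0.22+0.02)/2 × 6 = 0.72
  [17.25→20.25]: (0.02+0.01)/2 × 3 = 0.045
  Sum = 26.93125 mg/L·hr

AUC = 26.9 mg/L·hr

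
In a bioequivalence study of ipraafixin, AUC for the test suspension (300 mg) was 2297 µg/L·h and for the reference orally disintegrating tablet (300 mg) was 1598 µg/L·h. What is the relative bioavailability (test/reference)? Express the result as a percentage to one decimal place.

F_rel = 143.7%

F_rel = (AUC_test/D_test) / (AUC_ref/D_ref)
      = (2297/300) / (1598/300)
      = 7.65667 / 5.32667 = 1.4374 = 143.74%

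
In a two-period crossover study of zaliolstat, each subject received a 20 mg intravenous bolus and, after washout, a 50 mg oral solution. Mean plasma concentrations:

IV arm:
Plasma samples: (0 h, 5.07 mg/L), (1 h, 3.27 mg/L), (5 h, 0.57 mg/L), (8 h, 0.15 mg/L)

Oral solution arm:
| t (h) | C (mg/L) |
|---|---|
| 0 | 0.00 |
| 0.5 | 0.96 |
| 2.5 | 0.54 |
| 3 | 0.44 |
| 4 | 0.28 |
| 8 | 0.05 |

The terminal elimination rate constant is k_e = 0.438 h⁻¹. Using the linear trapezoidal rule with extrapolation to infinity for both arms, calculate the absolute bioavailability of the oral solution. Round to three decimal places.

Trapezoidal AUC_0→8 (IV):
  [0→1]: (5.07+3.27)/2 × 1 = 4.17
  [1→5]: (3.27+0.57)/2 × 4 = 7.68
  [5→8]: (0.57+0.15)/2 × 3 = 1.08
  Sum = 12.93 mg/L·h
IV tail: 0.15/0.438 = 0.342; AUC_iv,0→∞ = 12.93 + 0.342 = 13.272 mg/L·h
Trapezoidal AUC_0→8 (oral solution):
  [0→0.5]: (0.00+0.96)/2 × 0.5 = 0.24
  [0.5→2.5]: (0.96+0.54)/2 × 2 = 1.5
  [2.5→3]: (0.54+0.44)/2 × 0.5 = 0.245
  [3→4]: (0.44+0.28)/2 × 1 = 0.36
  [4→8]: (0.28+0.05)/2 × 4 = 0.66
  Sum = 3.005 mg/L·h
oral solution tail: 0.05/0.438 = 0.114; AUC_ev,0→∞ = 3.005 + 0.114 = 3.119 mg/L·h
F = (AUC_ev/D_ev)/(AUC_iv/D_iv) = (3.119/50)/(13.272/20) = 0.06238/0.6636 = 0.0940

F = 0.094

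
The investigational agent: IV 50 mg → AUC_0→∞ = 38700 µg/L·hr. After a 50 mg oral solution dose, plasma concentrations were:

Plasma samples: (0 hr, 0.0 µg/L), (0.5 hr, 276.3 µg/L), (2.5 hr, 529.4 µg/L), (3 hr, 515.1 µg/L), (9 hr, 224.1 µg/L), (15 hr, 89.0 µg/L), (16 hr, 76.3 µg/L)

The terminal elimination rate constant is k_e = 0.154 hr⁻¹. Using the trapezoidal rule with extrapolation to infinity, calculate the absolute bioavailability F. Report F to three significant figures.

Trapezoidal AUC_0→16 (oral solution):
  [0→0.5]: (0.0+276.3)/2 × 0.5 = 69.075
  [0.5→2.5]: (276.3+529.4)/2 × 2 = 805.7
  [2.5→3]: (529.4+515.1)/2 × 0.5 = 261.125
  [3→9]: (515.1+224.1)/2 × 6 = 2217.6
  [9→15]: (224.1+89.0)/2 × 6 = 939.3
  [15→16]: (89.0+76.3)/2 × 1 = 82.65
  Sum = 4375.45 µg/L·hr
Tail: C_last/k_e = 76.3/0.154 = 495.455
AUC_0→∞ (oral solution) = 4375.45 + 495.455 = 4870.905 µg/L·hr
F = (AUC_ev/D_ev)/(AUC_iv/D_iv) = (4870.905/50)/(38700/50) = 97.4181/774 = 0.1259

F = 0.126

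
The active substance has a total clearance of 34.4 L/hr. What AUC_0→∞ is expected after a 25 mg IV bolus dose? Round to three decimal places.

AUC_0→∞ = Dose_iv / CL
        = 25 / 34.4 = 0.726744 mg/L·hr

AUC = 0.727 mg/L·hr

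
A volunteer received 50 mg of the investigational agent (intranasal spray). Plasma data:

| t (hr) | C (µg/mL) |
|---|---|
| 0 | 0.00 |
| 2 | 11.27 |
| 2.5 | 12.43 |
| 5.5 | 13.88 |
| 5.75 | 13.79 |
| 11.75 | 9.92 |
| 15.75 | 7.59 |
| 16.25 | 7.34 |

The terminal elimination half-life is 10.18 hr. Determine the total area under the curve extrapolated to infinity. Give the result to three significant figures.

Trapezoidal AUC_0→16.25:
  [0→2]: (0.00+11.27)/2 × 2 = 11.27
  [2→2.5]: (11.27+12.43)/2 × 0.5 = 5.925
  [2.5→5.5]: (12.43+13.88)/2 × 3 = 39.465
  [5.5→5.75]: (13.88+13.79)/2 × 0.25 = 3.45875
  [5.75→11.75]: (13.79+9.92)/2 × 6 = 71.13
  [11.75→15.75]: (9.92+7.59)/2 × 4 = 35.02
  [15.75→16.25]: (7.59+7.34)/2 × 0.5 = 3.7325
  Sum = 170.00125 µg/mL·hr
k_e = ln2 / t½ = 0.693147 / 10.18 = 0.0681 hr^-1
Extrapolated tail: C_last / k_e = 7.34 / 0.0681 = 107.783
AUC_0→∞ = 170.00125 + 107.783 = 277.78425 µg/mL·hr

AUC = 278 µg/mL·hr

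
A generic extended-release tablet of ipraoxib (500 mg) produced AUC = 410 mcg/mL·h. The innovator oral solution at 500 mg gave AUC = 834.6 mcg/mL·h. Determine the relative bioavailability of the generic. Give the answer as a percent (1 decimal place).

F_rel = (AUC_test/D_test) / (AUC_ref/D_ref)
      = (410/500) / (834.6/500)
      = 0.82 / 1.6692 = 0.4913 = 49.13%

F_rel = 49.1%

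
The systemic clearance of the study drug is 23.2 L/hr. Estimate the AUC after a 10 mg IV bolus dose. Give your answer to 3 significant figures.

AUC_0→∞ = Dose_iv / CL
        = 10 / 23.2 = 0.431034 mg/L·hr

AUC = 0.431 mg/L·hr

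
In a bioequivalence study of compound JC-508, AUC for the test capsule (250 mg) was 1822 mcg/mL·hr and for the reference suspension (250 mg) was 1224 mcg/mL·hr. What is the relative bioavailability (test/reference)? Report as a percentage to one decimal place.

F_rel = (AUC_test/D_test) / (AUC_ref/D_ref)
      = (1822/250) / (1224/250)
      = 7.288 / 4.896 = 1.4886 = 148.86%

F_rel = 148.9%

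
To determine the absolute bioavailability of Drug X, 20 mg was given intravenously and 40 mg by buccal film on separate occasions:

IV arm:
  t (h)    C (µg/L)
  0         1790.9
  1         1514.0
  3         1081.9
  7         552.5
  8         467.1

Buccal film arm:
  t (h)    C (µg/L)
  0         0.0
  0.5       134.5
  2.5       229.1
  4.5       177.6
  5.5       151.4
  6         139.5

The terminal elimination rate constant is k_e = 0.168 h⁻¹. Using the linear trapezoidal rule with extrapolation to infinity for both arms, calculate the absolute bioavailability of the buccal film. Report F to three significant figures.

Trapezoidal AUC_0→8 (IV):
  [0→1]: (1790.9+1514.0)/2 × 1 = 1652.45
  [1→3]: (1514.0+1081.9)/2 × 2 = 2595.9
  [3→7]: (1081.9+552.5)/2 × 4 = 3268.8
  [7→8]: (552.5+467.1)/2 × 1 = 509.8
  Sum = 8026.95 µg/L·h
IV tail: 467.1/0.168 = 2780.357; AUC_iv,0→∞ = 8026.95 + 2780.357 = 10807.307 µg/L·h
Trapezoidal AUC_0→6 (buccal film):
  [0→0.5]: (0.0+134.5)/2 × 0.5 = 33.625
  [0.5→2.5]: (134.5+229.1)/2 × 2 = 363.6
  [2.5→4.5]: (229.1+177.6)/2 × 2 = 406.7
  [4.5→5.5]: (177.6+151.4)/2 × 1 = 164.5
  [5.5→6]: (151.4+139.5)/2 × 0.5 = 72.725
  Sum = 1041.15 µg/L·h
buccal film tail: 139.5/0.168 = 830.357; AUC_ev,0→∞ = 1041.15 + 830.357 = 1871.507 µg/L·h
F = (AUC_ev/D_ev)/(AUC_iv/D_iv) = (1871.507/40)/(10807.307/20) = 46.787675/540.36535 = 0.0866

F = 0.0866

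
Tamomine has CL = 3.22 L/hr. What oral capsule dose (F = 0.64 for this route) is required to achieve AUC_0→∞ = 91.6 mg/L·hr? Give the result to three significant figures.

Dose = CL × AUC_0→∞ / F
     = 3.22 × 91.6 / 0.64 = 460.8625 mg

Dose = 461 mg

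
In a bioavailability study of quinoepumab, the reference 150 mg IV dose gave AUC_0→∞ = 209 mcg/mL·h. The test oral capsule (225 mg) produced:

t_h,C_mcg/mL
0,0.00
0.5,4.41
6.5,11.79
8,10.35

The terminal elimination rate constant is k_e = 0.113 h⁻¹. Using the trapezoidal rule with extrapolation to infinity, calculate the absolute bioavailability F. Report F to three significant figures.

Trapezoidal AUC_0→8 (oral capsule):
  [0→0.5]: (0.00+4.41)/2 × 0.5 = 1.1025
  [0.5→6.5]: (4.41+11.79)/2 × 6 = 48.6
  [6.5→8]: (11.79+10.35)/2 × 1.5 = 16.605
  Sum = 66.3075 mcg/mL·h
Tail: C_last/k_e = 10.35/0.113 = 91.593
AUC_0→∞ (oral capsule) = 66.3075 + 91.593 = 157.9005 mcg/mL·h
F = (AUC_ev/D_ev)/(AUC_iv/D_iv) = (157.9005/225)/(209/150) = 0.70178/1.39333 = 0.5037

F = 0.504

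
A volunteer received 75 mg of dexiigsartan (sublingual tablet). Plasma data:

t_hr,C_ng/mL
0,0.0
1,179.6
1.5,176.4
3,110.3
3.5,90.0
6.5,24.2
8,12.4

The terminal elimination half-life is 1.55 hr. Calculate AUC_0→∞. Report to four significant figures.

Trapezoidal AUC_0→8:
  [0→1]: (0.0+179.6)/2 × 1 = 89.8
  [1→1.5]: (179.6+176.4)/2 × 0.5 = 89.0
  [1.5→3]: (176.4+110.3)/2 × 1.5 = 215.025
  [3→3.5]: (110.3+90.0)/2 × 0.5 = 50.075
  [3.5→6.5]: (90.0+24.2)/2 × 3 = 171.3
  [6.5→8]: (24.2+12.4)/2 × 1.5 = 27.45
  Sum = 642.65 ng/mL·hr
k_e = ln2 / t½ = 0.693147 / 1.55 = 0.4472 hr^-1
Extrapolated tail: C_last / k_e = 12.4 / 0.4472 = 27.728
AUC_0→∞ = 642.65 + 27.728 = 670.378 ng/mL·hr

AUC = 670.4 ng/mL·hr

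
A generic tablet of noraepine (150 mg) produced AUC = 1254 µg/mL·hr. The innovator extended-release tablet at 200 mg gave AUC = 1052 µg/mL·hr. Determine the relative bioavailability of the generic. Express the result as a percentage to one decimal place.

F_rel = 158.9%

F_rel = (AUC_test/D_test) / (AUC_ref/D_ref)
      = (1254/150) / (1052/200)
      = 8.36 / 5.26 = 1.5894 = 158.94%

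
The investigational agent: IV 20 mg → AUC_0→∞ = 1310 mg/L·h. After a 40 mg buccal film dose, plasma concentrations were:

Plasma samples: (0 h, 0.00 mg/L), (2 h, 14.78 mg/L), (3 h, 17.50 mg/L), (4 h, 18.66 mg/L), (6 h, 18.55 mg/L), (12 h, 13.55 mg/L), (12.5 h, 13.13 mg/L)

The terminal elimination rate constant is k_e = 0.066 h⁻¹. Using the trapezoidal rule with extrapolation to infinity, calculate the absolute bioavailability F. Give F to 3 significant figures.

F = 0.148

Trapezoidal AUC_0→12.5 (buccal film):
  [0→2]: (0.00+14.78)/2 × 2 = 14.78
  [2→3]: (14.78+17.50)/2 × 1 = 16.14
  [3→4]: (17.50+18.66)/2 × 1 = 18.08
  [4→6]: (18.66+18.55)/2 × 2 = 37.21
  [6→12]: (18.55+13.55)/2 × 6 = 96.3
  [12→12.5]: (13.55+13.13)/2 × 0.5 = 6.67
  Sum = 189.18 mg/L·h
Tail: C_last/k_e = 13.13/0.066 = 198.939
AUC_0→∞ (buccal film) = 189.18 + 198.939 = 388.119 mg/L·h
F = (AUC_ev/D_ev)/(AUC_iv/D_iv) = (388.119/40)/(1310/20) = 9.702975/65.5 = 0.1481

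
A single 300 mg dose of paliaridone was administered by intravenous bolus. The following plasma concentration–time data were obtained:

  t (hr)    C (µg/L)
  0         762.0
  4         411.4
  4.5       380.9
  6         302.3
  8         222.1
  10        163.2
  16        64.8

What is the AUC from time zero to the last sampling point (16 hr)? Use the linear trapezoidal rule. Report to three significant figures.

Trapezoidal AUC_0→16:
  [0→4]: (762.0+411.4)/2 × 4 = 2346.8
  [4→4.5]: (411.4+380.9)/2 × 0.5 = 198.075
  [4.5→6]: (380.9+302.3)/2 × 1.5 = 512.4
  [6→8]: (302.3+222.1)/2 × 2 = 524.4
  [8→10]: (222.1+163.2)/2 × 2 = 385.3
  [10→16]: (163.2+64.8)/2 × 6 = 684.0
  Sum = 4650.975 µg/L·hr

AUC = 4650 µg/L·hr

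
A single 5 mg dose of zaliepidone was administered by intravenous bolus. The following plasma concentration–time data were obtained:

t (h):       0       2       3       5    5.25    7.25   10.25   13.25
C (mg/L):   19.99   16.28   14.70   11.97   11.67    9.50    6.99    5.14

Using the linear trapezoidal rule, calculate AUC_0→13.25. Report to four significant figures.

AUC = 145.5 mg/L·h

Trapezoidal AUC_0→13.25:
  [0→2]: (19.99+16.28)/2 × 2 = 36.27
  [2→3]: (16.28+14.70)/2 × 1 = 15.49
  [3→5]: (14.70+11.97)/2 × 2 = 26.67
  [5→5.25]: (11.97+11.67)/2 × 0.25 = 2.955
  [5.25→7.25]: (11.67+9.50)/2 × 2 = 21.17
  [7.25→10.25]: (9.50+6.99)/2 × 3 = 24.735
  [10.25→13.25]: (6.99+5.14)/2 × 3 = 18.195
  Sum = 145.485 mg/L·h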